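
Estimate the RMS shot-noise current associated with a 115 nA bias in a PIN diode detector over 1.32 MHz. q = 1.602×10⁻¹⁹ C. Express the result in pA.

221 pA

I_n = √(2qI·B)
2qI·B = 2 × 1.602×10⁻¹⁹ × 1.15×10⁻⁷ × 1.32×10⁶ = 4.86×10⁻²⁰ A²
I_n = √(4.86×10⁻²⁰) = 2.21×10⁻¹⁰ A = 221 pA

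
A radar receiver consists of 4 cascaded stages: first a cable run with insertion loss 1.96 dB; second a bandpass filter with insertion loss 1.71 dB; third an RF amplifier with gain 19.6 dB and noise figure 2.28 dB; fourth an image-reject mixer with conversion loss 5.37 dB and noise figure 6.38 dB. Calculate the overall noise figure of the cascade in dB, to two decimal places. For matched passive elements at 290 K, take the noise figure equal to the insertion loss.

6.04 dB

Convert to linear (a loss of L dB is a gain of −L dB): F_i = 10^(NF_i/10), G_i = 10^(G_i,dB/10)
  Stage 1: F_1 = 10^(1.96/10) = 1.570, G_1 = 10^(−1.96/10) = 0.6368
  Stage 2: F_2 = 10^(1.71/10) = 1.483, G_2 = 10^(−1.71/10) = 0.6745
  Stage 3: F_3 = 10^(2.28/10) = 1.690, G_3 = 10^(19.6/10) = 91.20
  Stage 4: F_4 = 10^(6.38/10) = 4.345, G_4 = 10^(−5.37/10) = 0.2904
Friis cascade:
  F = 1.570 + (1.483 − 1)/0.6368 + (1.690 − 1)/0.4295 + (4.345 − 1)/39.17 = 4.021
NF = 10 log₁₀(4.021) = 6.04 dB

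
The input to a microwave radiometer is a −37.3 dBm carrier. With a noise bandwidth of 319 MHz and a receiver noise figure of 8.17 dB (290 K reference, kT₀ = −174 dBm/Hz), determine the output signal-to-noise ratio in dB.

43.5 dB

Noise floor: N = −174 + 10 log₁₀(B) + NF
10 log₁₀(3.19×10⁸) = 85.04 dB
N = −174 + 85.04 + 8.17 = −80.79 dBm
SNR = P_sig − N = −37.3 − (−80.79) = 43.49 dB → 43.5 dB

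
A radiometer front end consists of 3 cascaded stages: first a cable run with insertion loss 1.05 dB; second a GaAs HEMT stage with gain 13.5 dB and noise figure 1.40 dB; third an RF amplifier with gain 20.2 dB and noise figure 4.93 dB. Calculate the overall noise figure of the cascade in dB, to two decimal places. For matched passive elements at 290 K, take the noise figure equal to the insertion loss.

2.74 dB

Convert to linear (a loss of L dB is a gain of −L dB): F_i = 10^(NF_i/10), G_i = 10^(G_i,dB/10)
  Stage 1: F_1 = 10^(1.05/10) = 1.274, G_1 = 10^(−1.05/10) = 0.7852
  Stage 2: F_2 = 10^(1.40/10) = 1.380, G_2 = 10^(13.5/10) = 22.39
  Stage 3: F_3 = 10^(4.93/10) = 3.112, G_3 = 10^(20.2/10) = 104.7
Friis cascade:
  F = 1.274 + (1.380 − 1)/0.7852 + (3.112 − 1)/17.58 = 1.878
NF = 10 log₁₀(1.878) = 2.74 dB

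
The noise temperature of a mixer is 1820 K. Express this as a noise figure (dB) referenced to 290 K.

8.62 dB

F = 1 + T_e/T₀ = 1 + 1820/290 = 7.27586
NF = 10 log₁₀(7.27586) = 8.62 dB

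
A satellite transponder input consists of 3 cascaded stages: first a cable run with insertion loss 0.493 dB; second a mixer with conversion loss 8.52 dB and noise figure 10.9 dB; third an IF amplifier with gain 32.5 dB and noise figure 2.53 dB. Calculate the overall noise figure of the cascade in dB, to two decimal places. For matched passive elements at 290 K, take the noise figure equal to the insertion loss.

13.03 dB

Convert to linear (a loss of L dB is a gain of −L dB): F_i = 10^(NF_i/10), G_i = 10^(G_i,dB/10)
  Stage 1: F_1 = 10^(0.493/10) = 1.120, G_1 = 10^(−0.493/10) = 0.8927
  Stage 2: F_2 = 10^(10.9/10) = 12.30, G_2 = 10^(−8.52/10) = 0.1406
  Stage 3: F_3 = 10^(2.53/10) = 1.791, G_3 = 10^(32.5/10) = 1778
Friis cascade:
  F = 1.120 + (12.30 − 1)/0.8927 + (1.791 − 1)/0.1255 = 20.08
NF = 10 log₁₀(20.08) = 13.03 dB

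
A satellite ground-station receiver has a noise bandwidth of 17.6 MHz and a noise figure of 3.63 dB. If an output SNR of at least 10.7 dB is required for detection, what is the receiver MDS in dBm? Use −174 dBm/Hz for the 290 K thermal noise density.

Sensitivity = −174 + 10 log₁₀(B) + NF + SNR_min
= −174 + 72.46 + 3.63 + 10.7
= −87.21 dBm → −87.2 dBm

−87.2 dBm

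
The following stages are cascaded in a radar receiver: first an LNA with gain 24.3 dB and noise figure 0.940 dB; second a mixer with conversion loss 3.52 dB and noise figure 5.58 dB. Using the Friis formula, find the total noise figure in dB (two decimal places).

0.97 dB

Convert to linear (a loss of L dB is a gain of −L dB): F_i = 10^(NF_i/10), G_i = 10^(G_i,dB/10)
  Stage 1: F_1 = 10^(0.940/10) = 1.242, G_1 = 10^(24.3/10) = 269.2
  Stage 2: F_2 = 10^(5.58/10) = 3.614, G_2 = 10^(−3.52/10) = 0.4446
Friis cascade:
  F = 1.242 + (3.614 − 1)/269.2 = 1.251
NF = 10 log₁₀(1.251) = 0.97 dB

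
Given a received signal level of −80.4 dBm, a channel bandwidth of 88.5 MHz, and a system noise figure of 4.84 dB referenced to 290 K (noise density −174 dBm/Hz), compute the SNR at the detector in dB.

Noise floor: N = −174 + 10 log₁₀(B) + NF
10 log₁₀(8.85×10⁷) = 79.47 dB
N = −174 + 79.47 + 4.84 = −89.69 dBm
SNR = P_sig − N = −80.4 − (−89.69) = 9.29 dB → 9.3 dB

9.3 dB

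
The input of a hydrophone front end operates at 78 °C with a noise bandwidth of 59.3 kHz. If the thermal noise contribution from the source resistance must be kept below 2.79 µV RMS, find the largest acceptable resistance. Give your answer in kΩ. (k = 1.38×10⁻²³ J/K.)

T = 78 °C + 273.15 = 351.15 K
Johnson–Nyquist: V_n = √(4kTRB) ⇒ R = V_n² / (4kTB)
4kTB = 4 × 1.38×10⁻²³ × 351.15 × 5.93×10⁴ = 1.15×10⁻¹⁵
R = (2.79×10⁻⁶)² / 1.15×10⁻¹⁵ = 6.77×10³ Ω = 6.77 kΩ

6.77 kΩ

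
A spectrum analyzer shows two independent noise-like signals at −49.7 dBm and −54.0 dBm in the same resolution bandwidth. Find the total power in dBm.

−48.3 dBm

Convert to linear, add, convert back:
P₁ = 1.07×10⁻⁸ W, P₂ = 3.98×10⁻⁹ W
P_tot = 1.47×10⁻⁸ W → 10 log₁₀(P_tot / 10⁻³) = −48.3 dBm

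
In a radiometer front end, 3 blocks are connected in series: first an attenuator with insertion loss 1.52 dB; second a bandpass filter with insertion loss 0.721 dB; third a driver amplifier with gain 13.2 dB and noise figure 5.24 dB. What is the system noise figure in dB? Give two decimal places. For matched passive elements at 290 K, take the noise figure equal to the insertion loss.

Convert to linear (a loss of L dB is a gain of −L dB): F_i = 10^(NF_i/10), G_i = 10^(G_i,dB/10)
  Stage 1: F_1 = 10^(1.52/10) = 1.419, G_1 = 10^(−1.52/10) = 0.7047
  Stage 2: F_2 = 10^(0.721/10) = 1.181, G_2 = 10^(−0.721/10) = 0.8470
  Stage 3: F_3 = 10^(5.24/10) = 3.342, G_3 = 10^(13.2/10) = 20.89
Friis cascade:
  F = 1.419 + (1.181 − 1)/0.7047 + (3.342 − 1)/0.5969 = 5.599
NF = 10 log₁₀(5.599) = 7.48 dB

7.48 dB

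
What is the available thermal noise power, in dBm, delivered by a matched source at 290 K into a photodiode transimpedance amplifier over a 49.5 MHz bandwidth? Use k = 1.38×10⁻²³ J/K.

−97.0 dBm

P_n = kTB = 1.38×10⁻²³ × 290 × 4.95×10⁷ = 1.98×10⁻¹³ W
In dBm: 10 log₁₀(1.98×10⁻¹³ / 10⁻³) = −97.0 dBm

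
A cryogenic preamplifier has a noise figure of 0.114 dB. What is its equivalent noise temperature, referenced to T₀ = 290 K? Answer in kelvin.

7.71 K

F = 10^(0.114/10) = 1.0266
T_e = (F − 1)·T₀ = (1.0266 − 1) × 290 = 7.71 K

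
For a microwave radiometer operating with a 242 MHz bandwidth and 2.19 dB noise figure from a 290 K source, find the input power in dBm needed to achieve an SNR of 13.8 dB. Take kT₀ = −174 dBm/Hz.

Sensitivity = −174 + 10 log₁₀(B) + NF + SNR_min
= −174 + 83.84 + 2.19 + 13.8
= −74.17 dBm → −74.2 dBm

−74.2 dBm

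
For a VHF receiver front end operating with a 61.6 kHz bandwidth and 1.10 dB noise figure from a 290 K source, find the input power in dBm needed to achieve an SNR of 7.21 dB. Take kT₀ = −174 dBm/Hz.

Sensitivity = −174 + 10 log₁₀(B) + NF + SNR_min
= −174 + 47.9 + 1.10 + 7.21
= −117.79 dBm → −117.8 dBm

−117.8 dBm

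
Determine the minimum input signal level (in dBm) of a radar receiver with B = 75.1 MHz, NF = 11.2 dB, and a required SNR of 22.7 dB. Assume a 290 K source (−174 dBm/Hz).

−61.3 dBm

Sensitivity = −174 + 10 log₁₀(B) + NF + SNR_min
= −174 + 78.76 + 11.2 + 22.7
= −61.34 dBm → −61.3 dBm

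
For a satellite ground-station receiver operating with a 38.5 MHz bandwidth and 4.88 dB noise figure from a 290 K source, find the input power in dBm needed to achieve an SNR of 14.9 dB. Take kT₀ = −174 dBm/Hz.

Sensitivity = −174 + 10 log₁₀(B) + NF + SNR_min
= −174 + 75.85 + 4.88 + 14.9
= −78.37 dBm → −78.4 dBm

−78.4 dBm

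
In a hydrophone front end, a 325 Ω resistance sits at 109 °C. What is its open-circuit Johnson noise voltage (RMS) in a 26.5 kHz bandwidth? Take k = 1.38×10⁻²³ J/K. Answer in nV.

426 nV

T = 109 °C + 273.15 = 382.15 K
V_n = √(4kTRB)
4kTRB = 4 × 1.38×10⁻²³ × 382.15 × 3.25×10² × 2.65×10⁴ = 1.82×10⁻¹³ V²
V_n = √(1.82×10⁻¹³) = 4.26×10⁻⁷ V = 426 nV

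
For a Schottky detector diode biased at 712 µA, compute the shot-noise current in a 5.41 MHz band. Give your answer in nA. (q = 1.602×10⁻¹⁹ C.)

I_n = √(2qI·B)
2qI·B = 2 × 1.602×10⁻¹⁹ × 7.12×10⁻⁴ × 5.41×10⁶ = 1.23×10⁻¹⁵ A²
I_n = √(1.23×10⁻¹⁵) = 3.51×10⁻⁸ A = 35.1 nA

35.1 nA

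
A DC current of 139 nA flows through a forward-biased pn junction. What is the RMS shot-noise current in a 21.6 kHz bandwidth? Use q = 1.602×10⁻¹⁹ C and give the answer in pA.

31.0 pA

I_n = √(2qI·B)
2qI·B = 2 × 1.602×10⁻¹⁹ × 1.39×10⁻⁷ × 2.16×10⁴ = 9.62×10⁻²² A²
I_n = √(9.62×10⁻²²) = 3.10×10⁻¹¹ A = 31.0 pA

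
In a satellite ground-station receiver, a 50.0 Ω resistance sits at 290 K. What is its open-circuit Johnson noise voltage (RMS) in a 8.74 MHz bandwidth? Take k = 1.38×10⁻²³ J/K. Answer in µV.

V_n = √(4kTRB)
4kTRB = 4 × 1.38×10⁻²³ × 290 × 5.00×10¹ × 8.74×10⁶ = 7.00×10⁻¹² V²
V_n = √(7.00×10⁻¹²) = 2.64×10⁻⁶ V = 2.64 µV

2.64 µV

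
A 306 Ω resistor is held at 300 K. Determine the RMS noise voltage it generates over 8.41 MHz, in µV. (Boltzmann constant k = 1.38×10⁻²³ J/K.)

6.53 µV

V_n = √(4kTRB)
4kTRB = 4 × 1.38×10⁻²³ × 300 × 3.06×10² × 8.41×10⁶ = 4.26×10⁻¹¹ V²
V_n = √(4.26×10⁻¹¹) = 6.53×10⁻⁶ V = 6.53 µV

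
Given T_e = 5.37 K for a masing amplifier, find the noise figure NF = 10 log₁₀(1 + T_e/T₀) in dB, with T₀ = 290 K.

0.080 dB

F = 1 + T_e/T₀ = 1 + 5.37/290 = 1.01852
NF = 10 log₁₀(1.01852) = 0.080 dB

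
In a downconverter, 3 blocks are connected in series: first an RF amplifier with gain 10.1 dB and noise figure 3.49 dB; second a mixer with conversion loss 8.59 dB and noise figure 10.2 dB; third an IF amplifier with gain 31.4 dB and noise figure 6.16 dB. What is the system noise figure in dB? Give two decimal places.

Convert to linear (a loss of L dB is a gain of −L dB): F_i = 10^(NF_i/10), G_i = 10^(G_i,dB/10)
  Stage 1: F_1 = 10^(3.49/10) = 2.234, G_1 = 10^(10.1/10) = 10.23
  Stage 2: F_2 = 10^(10.2/10) = 10.47, G_2 = 10^(−8.59/10) = 0.1384
  Stage 3: F_3 = 10^(6.16/10) = 4.130, G_3 = 10^(31.4/10) = 1380
Friis cascade:
  F = 2.234 + (10.47 − 1)/10.23 + (4.130 − 1)/1.416 = 5.370
NF = 10 log₁₀(5.370) = 7.30 dB

7.30 dB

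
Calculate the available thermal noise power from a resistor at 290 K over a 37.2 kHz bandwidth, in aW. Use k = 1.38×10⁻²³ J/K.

P_n = kTB = 1.38×10⁻²³ × 290 × 3.72×10⁴ = 1.49×10⁻¹⁶ W = 149 aW

149 aW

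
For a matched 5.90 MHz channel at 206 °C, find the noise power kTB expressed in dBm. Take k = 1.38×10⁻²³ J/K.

−104.1 dBm

T = 206 °C + 273.15 = 479.15 K
P_n = kTB = 1.38×10⁻²³ × 479.15 × 5.90×10⁶ = 3.90×10⁻¹⁴ W
In dBm: 10 log₁₀(3.90×10⁻¹⁴ / 10⁻³) = −104.1 dBm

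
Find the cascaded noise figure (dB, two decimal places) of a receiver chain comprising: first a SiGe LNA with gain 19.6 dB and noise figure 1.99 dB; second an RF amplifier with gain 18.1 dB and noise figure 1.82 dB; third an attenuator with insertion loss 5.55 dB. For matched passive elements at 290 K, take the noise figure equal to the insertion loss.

Convert to linear (a loss of L dB is a gain of −L dB): F_i = 10^(NF_i/10), G_i = 10^(G_i,dB/10)
  Stage 1: F_1 = 10^(1.99/10) = 1.581, G_1 = 10^(19.6/10) = 91.20
  Stage 2: F_2 = 10^(1.82/10) = 1.521, G_2 = 10^(18.1/10) = 64.57
  Stage 3: F_3 = 10^(5.55/10) = 3.589, G_3 = 10^(−5.55/10) = 0.2786
Friis cascade:
  F = 1.581 + (1.521 − 1)/91.20 + (3.589 − 1)/5888 = 1.587
NF = 10 log₁₀(1.587) = 2.01 dB

2.01 dB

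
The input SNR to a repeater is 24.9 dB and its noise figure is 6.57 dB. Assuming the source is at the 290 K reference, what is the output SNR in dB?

By definition F = SNR_in/SNR_out, so in dB: SNR_out = SNR_in − NF
SNR_out = 24.9 − 6.57 = 18.33 dB

18.33 dB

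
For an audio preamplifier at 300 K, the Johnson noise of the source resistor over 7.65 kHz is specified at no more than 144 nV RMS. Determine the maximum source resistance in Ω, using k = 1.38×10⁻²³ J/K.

Johnson–Nyquist: V_n = √(4kTRB) ⇒ R = V_n² / (4kTB)
4kTB = 4 × 1.38×10⁻²³ × 300 × 7.65×10³ = 1.27×10⁻¹⁶
R = (1.44×10⁻⁷)² / 1.27×10⁻¹⁶ = 1.64×10² Ω = 164 Ω

164 Ω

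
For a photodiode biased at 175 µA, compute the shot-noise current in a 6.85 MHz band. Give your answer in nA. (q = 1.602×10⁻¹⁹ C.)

I_n = √(2qI·B)
2qI·B = 2 × 1.602×10⁻¹⁹ × 1.75×10⁻⁴ × 6.85×10⁶ = 3.84×10⁻¹⁶ A²
I_n = √(3.84×10⁻¹⁶) = 1.96×10⁻⁸ A = 19.6 nA

19.6 nA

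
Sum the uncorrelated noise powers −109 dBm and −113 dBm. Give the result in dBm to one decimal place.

Convert to linear, add, convert back:
P₁ = 1.26×10⁻¹⁴ W, P₂ = 5.01×10⁻¹⁵ W
P_tot = 1.76×10⁻¹⁴ W → 10 log₁₀(P_tot / 10⁻³) = −107.5 dBm

−107.5 dBm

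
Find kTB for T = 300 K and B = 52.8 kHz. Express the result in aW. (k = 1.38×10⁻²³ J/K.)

P_n = kTB = 1.38×10⁻²³ × 300 × 5.28×10⁴ = 2.19×10⁻¹⁶ W = 219 aW

219 aW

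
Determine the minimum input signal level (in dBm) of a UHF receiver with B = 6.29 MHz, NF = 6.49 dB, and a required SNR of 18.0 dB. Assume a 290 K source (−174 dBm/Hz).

Sensitivity = −174 + 10 log₁₀(B) + NF + SNR_min
= −174 + 67.99 + 6.49 + 18.0
= −81.52 dBm → −81.5 dBm

−81.5 dBm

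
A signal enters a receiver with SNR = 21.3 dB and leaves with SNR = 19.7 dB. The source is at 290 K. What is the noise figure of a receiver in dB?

1.6 dB

NF (dB) = SNR_in(dB) − SNR_out(dB) when the source is at T₀
NF = 21.3 − 19.7 = 1.6 dB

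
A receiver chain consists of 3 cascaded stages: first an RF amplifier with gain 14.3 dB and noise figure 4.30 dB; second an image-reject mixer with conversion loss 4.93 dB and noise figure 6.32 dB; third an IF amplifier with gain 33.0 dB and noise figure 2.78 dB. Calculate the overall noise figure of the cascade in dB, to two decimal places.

4.65 dB

Convert to linear (a loss of L dB is a gain of −L dB): F_i = 10^(NF_i/10), G_i = 10^(G_i,dB/10)
  Stage 1: F_1 = 10^(4.30/10) = 2.692, G_1 = 10^(14.3/10) = 26.92
  Stage 2: F_2 = 10^(6.32/10) = 4.285, G_2 = 10^(−4.93/10) = 0.3214
  Stage 3: F_3 = 10^(2.78/10) = 1.897, G_3 = 10^(33.0/10) = 1995
Friis cascade:
  F = 2.692 + (4.285 − 1)/26.92 + (1.897 − 1)/8.650 = 2.917
NF = 10 log₁₀(2.917) = 4.65 dB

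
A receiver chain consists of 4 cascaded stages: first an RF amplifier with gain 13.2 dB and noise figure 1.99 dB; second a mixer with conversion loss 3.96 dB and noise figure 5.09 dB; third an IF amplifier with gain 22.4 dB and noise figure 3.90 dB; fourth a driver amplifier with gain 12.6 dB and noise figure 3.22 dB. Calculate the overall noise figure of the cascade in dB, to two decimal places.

2.70 dB

Convert to linear (a loss of L dB is a gain of −L dB): F_i = 10^(NF_i/10), G_i = 10^(G_i,dB/10)
  Stage 1: F_1 = 10^(1.99/10) = 1.581, G_1 = 10^(13.2/10) = 20.89
  Stage 2: F_2 = 10^(5.09/10) = 3.228, G_2 = 10^(−3.96/10) = 0.4018
  Stage 3: F_3 = 10^(3.90/10) = 2.455, G_3 = 10^(22.4/10) = 173.8
  Stage 4: F_4 = 10^(3.22/10) = 2.099, G_4 = 10^(12.6/10) = 18.20
Friis cascade:
  F = 1.581 + (3.228 − 1)/20.89 + (2.455 − 1)/8.395 + (2.099 − 1)/1459 = 1.862
NF = 10 log₁₀(1.862) = 2.70 dB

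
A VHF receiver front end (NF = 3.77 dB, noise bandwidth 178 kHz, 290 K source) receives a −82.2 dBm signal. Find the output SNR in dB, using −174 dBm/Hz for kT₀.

Noise floor: N = −174 + 10 log₁₀(B) + NF
10 log₁₀(1.78×10⁵) = 52.5 dB
N = −174 + 52.5 + 3.77 = −117.73 dBm
SNR = P_sig − N = −82.2 − (−117.73) = 35.53 dB → 35.5 dB

35.5 dB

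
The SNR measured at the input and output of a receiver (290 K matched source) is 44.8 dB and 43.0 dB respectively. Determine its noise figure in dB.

1.8 dB

NF (dB) = SNR_in(dB) − SNR_out(dB) when the source is at T₀
NF = 44.8 − 43.0 = 1.8 dB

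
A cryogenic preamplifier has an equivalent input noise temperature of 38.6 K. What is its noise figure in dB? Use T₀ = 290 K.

0.543 dB

F = 1 + T_e/T₀ = 1 + 38.6/290 = 1.1331
NF = 10 log₁₀(1.1331) = 0.543 dB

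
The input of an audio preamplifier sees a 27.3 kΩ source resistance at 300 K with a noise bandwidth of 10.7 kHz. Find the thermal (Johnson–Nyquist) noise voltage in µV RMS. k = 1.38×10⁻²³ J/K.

2.20 µV

V_n = √(4kTRB)
4kTRB = 4 × 1.38×10⁻²³ × 300 × 2.73×10⁴ × 1.07×10⁴ = 4.84×10⁻¹² V²
V_n = √(4.84×10⁻¹²) = 2.20×10⁻⁶ V = 2.20 µV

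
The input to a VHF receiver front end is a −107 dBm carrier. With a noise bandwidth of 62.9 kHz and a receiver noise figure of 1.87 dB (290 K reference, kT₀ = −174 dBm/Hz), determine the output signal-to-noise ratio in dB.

17.1 dB

Noise floor: N = −174 + 10 log₁₀(B) + NF
10 log₁₀(6.29×10⁴) = 47.99 dB
N = −174 + 47.99 + 1.87 = −124.14 dBm
SNR = P_sig − N = −107 − (−124.14) = 17.14 dB → 17.1 dB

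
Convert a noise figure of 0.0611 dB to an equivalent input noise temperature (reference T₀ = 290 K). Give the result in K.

4.11 K

F = 10^(0.0611/10) = 1.01417
T_e = (F − 1)·T₀ = (1.01417 − 1) × 290 = 4.11 K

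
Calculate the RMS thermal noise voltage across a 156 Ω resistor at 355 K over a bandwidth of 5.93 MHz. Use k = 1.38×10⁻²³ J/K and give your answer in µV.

4.26 µV

V_n = √(4kTRB)
4kTRB = 4 × 1.38×10⁻²³ × 355 × 1.56×10² × 5.93×10⁶ = 1.81×10⁻¹¹ V²
V_n = √(1.81×10⁻¹¹) = 4.26×10⁻⁶ V = 4.26 µV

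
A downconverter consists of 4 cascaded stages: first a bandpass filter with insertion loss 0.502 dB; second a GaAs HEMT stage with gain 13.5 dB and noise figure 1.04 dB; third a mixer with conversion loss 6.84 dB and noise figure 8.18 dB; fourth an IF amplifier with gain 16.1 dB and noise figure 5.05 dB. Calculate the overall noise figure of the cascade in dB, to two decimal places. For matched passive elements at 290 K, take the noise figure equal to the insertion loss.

3.50 dB

Convert to linear (a loss of L dB is a gain of −L dB): F_i = 10^(NF_i/10), G_i = 10^(G_i,dB/10)
  Stage 1: F_1 = 10^(0.502/10) = 1.123, G_1 = 10^(−0.502/10) = 0.8908
  Stage 2: F_2 = 10^(1.04/10) = 1.271, G_2 = 10^(13.5/10) = 22.39
  Stage 3: F_3 = 10^(8.18/10) = 6.577, G_3 = 10^(−6.84/10) = 0.2070
  Stage 4: F_4 = 10^(5.05/10) = 3.199, G_4 = 10^(16.1/10) = 40.74
Friis cascade:
  F = 1.123 + (1.271 − 1)/0.8908 + (6.577 − 1)/19.94 + (3.199 − 1)/4.129 = 2.238
NF = 10 log₁₀(2.238) = 3.50 dB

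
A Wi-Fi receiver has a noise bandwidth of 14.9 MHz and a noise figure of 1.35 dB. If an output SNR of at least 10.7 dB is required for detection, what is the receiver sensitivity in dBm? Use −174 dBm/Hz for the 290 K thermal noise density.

Sensitivity = −174 + 10 log₁₀(B) + NF + SNR_min
= −174 + 71.73 + 1.35 + 10.7
= −90.22 dBm → −90.2 dBm

−90.2 dBm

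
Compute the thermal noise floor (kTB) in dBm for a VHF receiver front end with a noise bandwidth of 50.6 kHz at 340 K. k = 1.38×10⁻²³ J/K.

P_n = kTB = 1.38×10⁻²³ × 340 × 5.06×10⁴ = 2.37×10⁻¹⁶ W
In dBm: 10 log₁₀(2.37×10⁻¹⁶ / 10⁻³) = −126.2 dBm

−126.2 dBm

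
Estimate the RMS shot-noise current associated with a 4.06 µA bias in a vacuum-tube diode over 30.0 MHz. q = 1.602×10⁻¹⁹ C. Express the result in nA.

6.25 nA

I_n = √(2qI·B)
2qI·B = 2 × 1.602×10⁻¹⁹ × 4.06×10⁻⁶ × 3.00×10⁷ = 3.90×10⁻¹⁷ A²
I_n = √(3.90×10⁻¹⁷) = 6.25×10⁻⁹ A = 6.25 nA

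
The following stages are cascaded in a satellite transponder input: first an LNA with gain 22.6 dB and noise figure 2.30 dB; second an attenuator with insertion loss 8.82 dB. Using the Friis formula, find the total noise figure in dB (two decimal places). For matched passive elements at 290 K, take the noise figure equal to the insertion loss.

2.39 dB

Convert to linear (a loss of L dB is a gain of −L dB): F_i = 10^(NF_i/10), G_i = 10^(G_i,dB/10)
  Stage 1: F_1 = 10^(2.30/10) = 1.698, G_1 = 10^(22.6/10) = 182.0
  Stage 2: F_2 = 10^(8.82/10) = 7.621, G_2 = 10^(−8.82/10) = 0.1312
Friis cascade:
  F = 1.698 + (7.621 − 1)/182.0 = 1.735
NF = 10 log₁₀(1.735) = 2.39 dB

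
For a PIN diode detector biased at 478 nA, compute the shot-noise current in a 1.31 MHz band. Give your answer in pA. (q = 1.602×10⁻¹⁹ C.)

I_n = √(2qI·B)
2qI·B = 2 × 1.602×10⁻¹⁹ × 4.78×10⁻⁷ × 1.31×10⁶ = 2.01×10⁻¹⁹ A²
I_n = √(2.01×10⁻¹⁹) = 4.48×10⁻¹⁰ A = 448 pA

448 pA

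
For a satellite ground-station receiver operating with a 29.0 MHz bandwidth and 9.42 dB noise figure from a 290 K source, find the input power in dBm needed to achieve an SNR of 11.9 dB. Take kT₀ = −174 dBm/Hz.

−78.1 dBm

Sensitivity = −174 + 10 log₁₀(B) + NF + SNR_min
= −174 + 74.62 + 9.42 + 11.9
= −78.06 dBm → −78.1 dBm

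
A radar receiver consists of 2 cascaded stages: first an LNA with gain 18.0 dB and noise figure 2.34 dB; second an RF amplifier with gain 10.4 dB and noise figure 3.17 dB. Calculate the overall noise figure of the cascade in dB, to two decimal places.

2.38 dB

Convert to linear (a loss of L dB is a gain of −L dB): F_i = 10^(NF_i/10), G_i = 10^(G_i,dB/10)
  Stage 1: F_1 = 10^(2.34/10) = 1.714, G_1 = 10^(18.0/10) = 63.10
  Stage 2: F_2 = 10^(3.17/10) = 2.075, G_2 = 10^(10.4/10) = 10.96
Friis cascade:
  F = 1.714 + (2.075 − 1)/63.10 = 1.731
NF = 10 log₁₀(1.731) = 2.38 dB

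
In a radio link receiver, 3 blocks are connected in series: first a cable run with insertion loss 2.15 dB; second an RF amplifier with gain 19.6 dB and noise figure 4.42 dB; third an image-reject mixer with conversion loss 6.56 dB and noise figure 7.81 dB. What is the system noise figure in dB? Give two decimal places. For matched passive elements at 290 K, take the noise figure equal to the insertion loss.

6.66 dB

Convert to linear (a loss of L dB is a gain of −L dB): F_i = 10^(NF_i/10), G_i = 10^(G_i,dB/10)
  Stage 1: F_1 = 10^(2.15/10) = 1.641, G_1 = 10^(−2.15/10) = 0.6095
  Stage 2: F_2 = 10^(4.42/10) = 2.767, G_2 = 10^(19.6/10) = 91.20
  Stage 3: F_3 = 10^(7.81/10) = 6.039, G_3 = 10^(−6.56/10) = 0.2208
Friis cascade:
  F = 1.641 + (2.767 − 1)/0.6095 + (6.039 − 1)/55.59 = 4.630
NF = 10 log₁₀(4.630) = 6.66 dB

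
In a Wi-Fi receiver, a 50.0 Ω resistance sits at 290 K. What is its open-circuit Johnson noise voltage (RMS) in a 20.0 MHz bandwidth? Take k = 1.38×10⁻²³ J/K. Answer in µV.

4.00 µV

V_n = √(4kTRB)
4kTRB = 4 × 1.38×10⁻²³ × 290 × 5.00×10¹ × 2.00×10⁷ = 1.60×10⁻¹¹ V²
V_n = √(1.60×10⁻¹¹) = 4.00×10⁻⁶ V = 4.00 µV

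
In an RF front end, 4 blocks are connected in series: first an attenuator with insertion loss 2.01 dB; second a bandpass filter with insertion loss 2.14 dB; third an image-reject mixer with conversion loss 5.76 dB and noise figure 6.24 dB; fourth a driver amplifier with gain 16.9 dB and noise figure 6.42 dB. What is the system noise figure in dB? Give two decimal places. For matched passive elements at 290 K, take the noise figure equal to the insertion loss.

Convert to linear (a loss of L dB is a gain of −L dB): F_i = 10^(NF_i/10), G_i = 10^(G_i,dB/10)
  Stage 1: F_1 = 10^(2.01/10) = 1.589, G_1 = 10^(−2.01/10) = 0.6295
  Stage 2: F_2 = 10^(2.14/10) = 1.637, G_2 = 10^(−2.14/10) = 0.6109
  Stage 3: F_3 = 10^(6.24/10) = 4.207, G_3 = 10^(−5.76/10) = 0.2655
  Stage 4: F_4 = 10^(6.42/10) = 4.385, G_4 = 10^(16.9/10) = 48.98
Friis cascade:
  F = 1.589 + (1.637 − 1)/0.6295 + (4.207 − 1)/0.3846 + (4.385 − 1)/0.1021 = 44.10
NF = 10 log₁₀(44.10) = 16.44 dB

16.44 dB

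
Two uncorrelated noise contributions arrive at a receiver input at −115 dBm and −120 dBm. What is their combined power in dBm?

Convert to linear, add, convert back:
P₁ = 3.16×10⁻¹⁵ W, P₂ = 1.00×10⁻¹⁵ W
P_tot = 4.16×10⁻¹⁵ W → 10 log₁₀(P_tot / 10⁻³) = −113.8 dBm

−113.8 dBm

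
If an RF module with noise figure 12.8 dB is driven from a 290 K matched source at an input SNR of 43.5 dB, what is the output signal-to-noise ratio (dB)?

By definition F = SNR_in/SNR_out, so in dB: SNR_out = SNR_in − NF
SNR_out = 43.5 − 12.8 = 30.7 dB

30.7 dB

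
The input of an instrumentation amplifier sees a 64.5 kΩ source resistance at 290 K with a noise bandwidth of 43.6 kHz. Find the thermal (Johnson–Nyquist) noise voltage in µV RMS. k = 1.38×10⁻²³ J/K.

V_n = √(4kTRB)
4kTRB = 4 × 1.38×10⁻²³ × 290 × 6.45×10⁴ × 4.36×10⁴ = 4.50×10⁻¹¹ V²
V_n = √(4.50×10⁻¹¹) = 6.71×10⁻⁶ V = 6.71 µV

6.71 µV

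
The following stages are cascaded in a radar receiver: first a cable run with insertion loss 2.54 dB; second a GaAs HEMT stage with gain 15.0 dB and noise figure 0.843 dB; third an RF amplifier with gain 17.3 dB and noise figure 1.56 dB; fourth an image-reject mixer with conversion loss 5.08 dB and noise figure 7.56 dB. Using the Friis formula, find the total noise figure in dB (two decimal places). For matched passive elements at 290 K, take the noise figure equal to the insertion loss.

Convert to linear (a loss of L dB is a gain of −L dB): F_i = 10^(NF_i/10), G_i = 10^(G_i,dB/10)
  Stage 1: F_1 = 10^(2.54/10) = 1.795, G_1 = 10^(−2.54/10) = 0.5572
  Stage 2: F_2 = 10^(0.843/10) = 1.214, G_2 = 10^(15.0/10) = 31.62
  Stage 3: F_3 = 10^(1.56/10) = 1.432, G_3 = 10^(17.3/10) = 53.70
  Stage 4: F_4 = 10^(7.56/10) = 5.702, G_4 = 10^(−5.08/10) = 0.3105
Friis cascade:
  F = 1.795 + (1.214 − 1)/0.5572 + (1.432 − 1)/17.62 + (5.702 − 1)/946.2 = 2.209
NF = 10 log₁₀(2.209) = 3.44 dB

3.44 dB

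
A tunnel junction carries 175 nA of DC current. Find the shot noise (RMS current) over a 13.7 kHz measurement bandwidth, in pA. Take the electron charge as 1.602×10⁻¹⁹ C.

27.7 pA

I_n = √(2qI·B)
2qI·B = 2 × 1.602×10⁻¹⁹ × 1.75×10⁻⁷ × 1.37×10⁴ = 7.68×10⁻²² A²
I_n = √(7.68×10⁻²²) = 2.77×10⁻¹¹ A = 27.7 pA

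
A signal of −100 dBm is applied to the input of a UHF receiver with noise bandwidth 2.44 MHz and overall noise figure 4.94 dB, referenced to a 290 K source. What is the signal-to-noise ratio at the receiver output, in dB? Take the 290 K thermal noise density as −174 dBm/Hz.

Noise floor: N = −174 + 10 log₁₀(B) + NF
10 log₁₀(2.44×10⁶) = 63.87 dB
N = −174 + 63.87 + 4.94 = −105.19 dBm
SNR = P_sig − N = −100 − (−105.19) = 5.19 dB → 5.2 dB

5.2 dB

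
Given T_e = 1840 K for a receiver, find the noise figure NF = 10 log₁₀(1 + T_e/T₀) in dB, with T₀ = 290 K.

F = 1 + T_e/T₀ = 1 + 1840/290 = 7.34483
NF = 10 log₁₀(7.34483) = 8.66 dB

8.66 dB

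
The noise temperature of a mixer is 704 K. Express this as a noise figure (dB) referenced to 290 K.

F = 1 + T_e/T₀ = 1 + 704/290 = 3.42759
NF = 10 log₁₀(3.42759) = 5.35 dB

5.35 dB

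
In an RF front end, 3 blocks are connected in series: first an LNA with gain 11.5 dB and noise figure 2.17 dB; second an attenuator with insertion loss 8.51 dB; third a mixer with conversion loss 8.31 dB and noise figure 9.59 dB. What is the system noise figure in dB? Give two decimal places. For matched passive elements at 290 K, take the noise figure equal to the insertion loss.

Convert to linear (a loss of L dB is a gain of −L dB): F_i = 10^(NF_i/10), G_i = 10^(G_i,dB/10)
  Stage 1: F_1 = 10^(2.17/10) = 1.648, G_1 = 10^(11.5/10) = 14.13
  Stage 2: F_2 = 10^(8.51/10) = 7.096, G_2 = 10^(−8.51/10) = 0.1409
  Stage 3: F_3 = 10^(9.59/10) = 9.099, G_3 = 10^(−8.31/10) = 0.1476
Friis cascade:
  F = 1.648 + (7.096 − 1)/14.13 + (9.099 − 1)/1.991 = 6.148
NF = 10 log₁₀(6.148) = 7.89 dB

7.89 dB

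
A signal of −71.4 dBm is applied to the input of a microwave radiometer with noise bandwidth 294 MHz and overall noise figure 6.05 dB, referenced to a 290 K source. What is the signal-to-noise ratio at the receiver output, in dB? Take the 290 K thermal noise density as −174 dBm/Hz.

Noise floor: N = −174 + 10 log₁₀(B) + NF
10 log₁₀(2.94×10⁸) = 84.68 dB
N = −174 + 84.68 + 6.05 = −83.27 dBm
SNR = P_sig − N = −71.4 − (−83.27) = 11.87 dB → 11.9 dB

11.9 dB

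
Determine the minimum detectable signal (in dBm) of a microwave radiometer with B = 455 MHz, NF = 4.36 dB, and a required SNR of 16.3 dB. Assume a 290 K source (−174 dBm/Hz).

−66.8 dBm

Sensitivity = −174 + 10 log₁₀(B) + NF + SNR_min
= −174 + 86.58 + 4.36 + 16.3
= −66.76 dBm → −66.8 dBm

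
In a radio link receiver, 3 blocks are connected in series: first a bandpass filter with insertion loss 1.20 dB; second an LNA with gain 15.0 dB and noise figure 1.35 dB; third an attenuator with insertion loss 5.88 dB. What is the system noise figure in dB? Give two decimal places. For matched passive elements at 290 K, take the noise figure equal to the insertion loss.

Convert to linear (a loss of L dB is a gain of −L dB): F_i = 10^(NF_i/10), G_i = 10^(G_i,dB/10)
  Stage 1: F_1 = 10^(1.20/10) = 1.318, G_1 = 10^(−1.20/10) = 0.7586
  Stage 2: F_2 = 10^(1.35/10) = 1.365, G_2 = 10^(15.0/10) = 31.62
  Stage 3: F_3 = 10^(5.88/10) = 3.873, G_3 = 10^(−5.88/10) = 0.2582
Friis cascade:
  F = 1.318 + (1.365 − 1)/0.7586 + (3.873 − 1)/23.99 = 1.919
NF = 10 log₁₀(1.919) = 2.83 dB

2.83 dB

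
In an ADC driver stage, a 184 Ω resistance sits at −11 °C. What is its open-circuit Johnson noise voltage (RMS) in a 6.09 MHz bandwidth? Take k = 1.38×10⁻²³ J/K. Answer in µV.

T = −11 °C + 273.15 = 262.15 K
V_n = √(4kTRB)
4kTRB = 4 × 1.38×10⁻²³ × 262.15 × 1.84×10² × 6.09×10⁶ = 1.62×10⁻¹¹ V²
V_n = √(1.62×10⁻¹¹) = 4.03×10⁻⁶ V = 4.03 µV

4.03 µV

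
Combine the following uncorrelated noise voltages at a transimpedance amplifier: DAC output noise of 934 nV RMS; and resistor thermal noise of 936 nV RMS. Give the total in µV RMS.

1.32 µV

Uncorrelated sources add in power (mean-square): V_tot = √(ΣV_i²)
V_tot = √[(9.34×10⁻⁷)² + (9.36×10⁻⁷)²] = 1.32×10⁻⁶ V = 1.32 µV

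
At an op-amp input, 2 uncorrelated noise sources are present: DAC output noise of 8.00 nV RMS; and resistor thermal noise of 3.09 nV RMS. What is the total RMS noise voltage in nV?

Uncorrelated sources add in power (mean-square): V_tot = √(ΣV_i²)
V_tot = √[(8.00×10⁻⁹)² + (3.09×10⁻⁹)²] = 8.58×10⁻⁹ V = 8.58 nV

8.58 nV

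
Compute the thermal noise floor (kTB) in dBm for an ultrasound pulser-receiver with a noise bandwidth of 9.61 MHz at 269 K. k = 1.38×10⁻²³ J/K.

−104.5 dBm

P_n = kTB = 1.38×10⁻²³ × 269 × 9.61×10⁶ = 3.57×10⁻¹⁴ W
In dBm: 10 log₁₀(3.57×10⁻¹⁴ / 10⁻³) = −104.5 dBm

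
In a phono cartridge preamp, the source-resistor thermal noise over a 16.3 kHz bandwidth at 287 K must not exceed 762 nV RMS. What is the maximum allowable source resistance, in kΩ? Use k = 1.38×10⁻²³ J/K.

Johnson–Nyquist: V_n = √(4kTRB) ⇒ R = V_n² / (4kTB)
4kTB = 4 × 1.38×10⁻²³ × 287 × 1.63×10⁴ = 2.58×10⁻¹⁶
R = (7.62×10⁻⁷)² / 2.58×10⁻¹⁶ = 2.25×10³ Ω = 2.25 kΩ

2.25 kΩ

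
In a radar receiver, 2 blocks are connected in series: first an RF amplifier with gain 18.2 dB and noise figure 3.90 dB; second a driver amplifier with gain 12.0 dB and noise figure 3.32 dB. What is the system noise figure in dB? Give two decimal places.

Convert to linear (a loss of L dB is a gain of −L dB): F_i = 10^(NF_i/10), G_i = 10^(G_i,dB/10)
  Stage 1: F_1 = 10^(3.90/10) = 2.455, G_1 = 10^(18.2/10) = 66.07
  Stage 2: F_2 = 10^(3.32/10) = 2.148, G_2 = 10^(12.0/10) = 15.85
Friis cascade:
  F = 2.455 + (2.148 − 1)/66.07 = 2.472
NF = 10 log₁₀(2.472) = 3.93 dB

3.93 dB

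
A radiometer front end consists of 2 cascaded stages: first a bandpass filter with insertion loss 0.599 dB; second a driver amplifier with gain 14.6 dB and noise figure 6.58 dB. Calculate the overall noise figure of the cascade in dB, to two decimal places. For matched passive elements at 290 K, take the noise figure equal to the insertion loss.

7.18 dB

Convert to linear (a loss of L dB is a gain of −L dB): F_i = 10^(NF_i/10), G_i = 10^(G_i,dB/10)
  Stage 1: F_1 = 10^(0.599/10) = 1.148, G_1 = 10^(−0.599/10) = 0.8712
  Stage 2: F_2 = 10^(6.58/10) = 4.550, G_2 = 10^(14.6/10) = 28.84
Friis cascade:
  F = 1.148 + (4.550 − 1)/0.8712 = 5.223
NF = 10 log₁₀(5.223) = 7.18 dB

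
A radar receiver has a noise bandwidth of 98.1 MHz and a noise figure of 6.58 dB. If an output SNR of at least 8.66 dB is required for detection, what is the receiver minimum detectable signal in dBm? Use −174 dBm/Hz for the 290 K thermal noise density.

−78.8 dBm

Sensitivity = −174 + 10 log₁₀(B) + NF + SNR_min
= −174 + 79.92 + 6.58 + 8.66
= −78.84 dBm → −78.8 dBm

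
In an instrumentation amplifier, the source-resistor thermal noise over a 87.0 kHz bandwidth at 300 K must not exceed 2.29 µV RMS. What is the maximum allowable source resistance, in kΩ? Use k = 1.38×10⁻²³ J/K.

Johnson–Nyquist: V_n = √(4kTRB) ⇒ R = V_n² / (4kTB)
4kTB = 4 × 1.38×10⁻²³ × 300 × 8.70×10⁴ = 1.44×10⁻¹⁵
R = (2.29×10⁻⁶)² / 1.44×10⁻¹⁵ = 3.64×10³ Ω = 3.64 kΩ

3.64 kΩ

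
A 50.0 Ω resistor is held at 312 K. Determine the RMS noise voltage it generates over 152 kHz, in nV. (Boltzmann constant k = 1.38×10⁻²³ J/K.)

362 nV

V_n = √(4kTRB)
4kTRB = 4 × 1.38×10⁻²³ × 312 × 5.00×10¹ × 1.52×10⁵ = 1.31×10⁻¹³ V²
V_n = √(1.31×10⁻¹³) = 3.62×10⁻⁷ V = 362 nV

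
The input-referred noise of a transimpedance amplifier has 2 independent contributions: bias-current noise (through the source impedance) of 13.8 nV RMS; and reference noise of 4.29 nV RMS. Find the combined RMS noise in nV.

Uncorrelated sources add in power (mean-square): V_tot = √(ΣV_i²)
V_tot = √[(1.38×10⁻⁸)² + (4.29×10⁻⁹)²] = 1.45×10⁻⁸ V = 14.5 nV

14.5 nV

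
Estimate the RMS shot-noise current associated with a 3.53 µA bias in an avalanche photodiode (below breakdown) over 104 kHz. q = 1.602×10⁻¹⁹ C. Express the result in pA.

343 pA

I_n = √(2qI·B)
2qI·B = 2 × 1.602×10⁻¹⁹ × 3.53×10⁻⁶ × 1.04×10⁵ = 1.18×10⁻¹⁹ A²
I_n = √(1.18×10⁻¹⁹) = 3.43×10⁻¹⁰ A = 343 pA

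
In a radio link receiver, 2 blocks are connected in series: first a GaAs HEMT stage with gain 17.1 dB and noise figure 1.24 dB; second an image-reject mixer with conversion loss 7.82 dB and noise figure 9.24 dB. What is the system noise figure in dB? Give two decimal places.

1.69 dB

Convert to linear (a loss of L dB is a gain of −L dB): F_i = 10^(NF_i/10), G_i = 10^(G_i,dB/10)
  Stage 1: F_1 = 10^(1.24/10) = 1.330, G_1 = 10^(17.1/10) = 51.29
  Stage 2: F_2 = 10^(9.24/10) = 8.395, G_2 = 10^(−7.82/10) = 0.1652
Friis cascade:
  F = 1.330 + (8.395 − 1)/51.29 = 1.475
NF = 10 log₁₀(1.475) = 1.69 dB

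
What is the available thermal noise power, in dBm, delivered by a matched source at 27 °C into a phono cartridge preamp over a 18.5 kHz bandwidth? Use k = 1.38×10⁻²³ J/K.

−131.2 dBm

T = 27 °C + 273.15 = 300.15 K
P_n = kTB = 1.38×10⁻²³ × 300.15 × 1.85×10⁴ = 7.66×10⁻¹⁷ W
In dBm: 10 log₁₀(7.66×10⁻¹⁷ / 10⁻³) = −131.2 dBm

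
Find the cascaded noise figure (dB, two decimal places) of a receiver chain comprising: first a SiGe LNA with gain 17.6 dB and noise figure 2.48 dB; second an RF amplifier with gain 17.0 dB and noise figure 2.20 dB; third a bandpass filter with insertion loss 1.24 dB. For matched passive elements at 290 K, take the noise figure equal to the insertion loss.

2.51 dB

Convert to linear (a loss of L dB is a gain of −L dB): F_i = 10^(NF_i/10), G_i = 10^(G_i,dB/10)
  Stage 1: F_1 = 10^(2.48/10) = 1.770, G_1 = 10^(17.6/10) = 57.54
  Stage 2: F_2 = 10^(2.20/10) = 1.660, G_2 = 10^(17.0/10) = 50.12
  Stage 3: F_3 = 10^(1.24/10) = 1.330, G_3 = 10^(−1.24/10) = 0.7516
Friis cascade:
  F = 1.770 + (1.660 − 1)/57.54 + (1.330 − 1)/2884 = 1.782
NF = 10 log₁₀(1.782) = 2.51 dB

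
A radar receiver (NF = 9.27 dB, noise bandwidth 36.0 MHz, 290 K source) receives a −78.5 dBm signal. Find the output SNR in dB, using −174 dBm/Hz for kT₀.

Noise floor: N = −174 + 10 log₁₀(B) + NF
10 log₁₀(3.60×10⁷) = 75.56 dB
N = −174 + 75.56 + 9.27 = −89.17 dBm
SNR = P_sig − N = −78.5 − (−89.17) = 10.67 dB → 10.7 dB

10.7 dB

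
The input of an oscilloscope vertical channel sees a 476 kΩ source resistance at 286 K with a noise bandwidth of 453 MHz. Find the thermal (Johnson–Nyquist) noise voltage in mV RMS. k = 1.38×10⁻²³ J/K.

V_n = √(4kTRB)
4kTRB = 4 × 1.38×10⁻²³ × 286 × 4.76×10⁵ × 4.53×10⁸ = 3.40×10⁻⁶ V²
V_n = √(3.40×10⁻⁶) = 1.85×10⁻³ V = 1.85 mV

1.85 mV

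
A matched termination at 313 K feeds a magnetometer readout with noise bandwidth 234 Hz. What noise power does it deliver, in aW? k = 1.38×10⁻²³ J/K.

P_n = kTB = 1.38×10⁻²³ × 313 × 2.34×10² = 1.01×10⁻¹⁸ W = 1.01 aW

1.01 aW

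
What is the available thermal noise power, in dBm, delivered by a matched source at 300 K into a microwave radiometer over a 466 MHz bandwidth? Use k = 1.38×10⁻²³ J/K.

P_n = kTB = 1.38×10⁻²³ × 300 × 4.66×10⁸ = 1.93×10⁻¹² W
In dBm: 10 log₁₀(1.93×10⁻¹² / 10⁻³) = −87.1 dBm

−87.1 dBm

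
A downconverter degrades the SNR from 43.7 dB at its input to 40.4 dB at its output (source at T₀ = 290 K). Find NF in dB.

3.3 dB

NF (dB) = SNR_in(dB) − SNR_out(dB) when the source is at T₀
NF = 43.7 − 40.4 = 3.3 dB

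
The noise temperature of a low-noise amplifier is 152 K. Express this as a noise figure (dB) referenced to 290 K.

F = 1 + T_e/T₀ = 1 + 152/290 = 1.52414
NF = 10 log₁₀(1.52414) = 1.83 dB

1.83 dB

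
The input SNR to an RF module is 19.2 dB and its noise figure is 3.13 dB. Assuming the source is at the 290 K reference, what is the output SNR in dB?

16.07 dB

By definition F = SNR_in/SNR_out, so in dB: SNR_out = SNR_in − NF
SNR_out = 19.2 − 3.13 = 16.07 dB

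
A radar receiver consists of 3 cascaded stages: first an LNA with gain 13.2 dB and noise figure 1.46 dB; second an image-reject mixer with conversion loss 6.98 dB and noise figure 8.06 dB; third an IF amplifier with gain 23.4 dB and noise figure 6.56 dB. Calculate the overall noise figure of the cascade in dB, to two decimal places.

Convert to linear (a loss of L dB is a gain of −L dB): F_i = 10^(NF_i/10), G_i = 10^(G_i,dB/10)
  Stage 1: F_1 = 10^(1.46/10) = 1.400, G_1 = 10^(13.2/10) = 20.89
  Stage 2: F_2 = 10^(8.06/10) = 6.397, G_2 = 10^(−6.98/10) = 0.2004
  Stage 3: F_3 = 10^(6.56/10) = 4.529, G_3 = 10^(23.4/10) = 218.8
Friis cascade:
  F = 1.400 + (6.397 − 1)/20.89 + (4.529 − 1)/4.188 = 2.501
NF = 10 log₁₀(2.501) = 3.98 dB

3.98 dB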